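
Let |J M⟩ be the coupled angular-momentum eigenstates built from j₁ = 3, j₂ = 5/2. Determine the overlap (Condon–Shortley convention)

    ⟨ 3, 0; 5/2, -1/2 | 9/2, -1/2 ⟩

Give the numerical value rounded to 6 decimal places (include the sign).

j₁+j₂−J=1  J+j₁−j₂=5  J−j₁+j₂=4  j₁+j₂+J+1=11
(j₁±m₁, j₂±m₂, J±M) = (3,3,2,3,4,5)
P² = 69120/77
sum k=0..1:
  [0] +1/48 = 1/48
  [1] −1/72 = -1/72
S = 1/144
C² = P²·S² = 10/231 ; C = +0.208063

+0.208063  (= +√(10/231))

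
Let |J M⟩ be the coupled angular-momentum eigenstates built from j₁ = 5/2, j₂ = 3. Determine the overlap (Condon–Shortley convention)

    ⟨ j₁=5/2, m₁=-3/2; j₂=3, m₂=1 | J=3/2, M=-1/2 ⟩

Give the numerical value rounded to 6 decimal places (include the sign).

√[4·4!1!2!/8! · 1!4!4!2!1!2!] = √(384/35)
  +(−1)^3/∏(3,1,1,1,0,1)! = -1/6  (running -1/6)
  +(−1)^4/∏(4,0,0,0,1,2)! = 1/48  (running -7/48)
⟨..|..⟩ = √(384/35)·(-7/48) = -0.483046

−√(7/30) ≈ -0.483046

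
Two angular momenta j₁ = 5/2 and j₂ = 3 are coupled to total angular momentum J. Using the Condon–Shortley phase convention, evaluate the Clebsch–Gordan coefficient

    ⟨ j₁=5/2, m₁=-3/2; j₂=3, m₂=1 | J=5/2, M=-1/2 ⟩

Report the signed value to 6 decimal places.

+0.169031

triangle: 3!*2!*3!/9! = 72/362880
(j±m)!: 1!*4!*4!*2!*2!*3! = 13824
prefactor² = (2J+1)*Δ*N² = 576/35
  k=2: +1/(2!*1!*2!*2!*0!*1!) = 1/8
  k=3: −1/(3!*0!*1!*1!*1!*2!) = -1/12
Σ = 1/24  ⇒  CG² = 576/35*1/24² = 1/35
CG = +√(1/35) = +0.169031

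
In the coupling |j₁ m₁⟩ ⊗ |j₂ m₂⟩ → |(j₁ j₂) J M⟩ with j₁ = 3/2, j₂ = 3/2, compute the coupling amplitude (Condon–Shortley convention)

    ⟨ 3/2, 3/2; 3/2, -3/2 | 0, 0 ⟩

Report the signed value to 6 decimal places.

√[1·3!0!0!/4! · 3!0!0!3!0!0!] = √(9)
  +(−1)^0/∏(0,3,0,0,0,0)! = 1/6  (running 1/6)
⟨..|..⟩ = √(9)·(1/6) = +0.500000

+0.500000  (= +√(1/4))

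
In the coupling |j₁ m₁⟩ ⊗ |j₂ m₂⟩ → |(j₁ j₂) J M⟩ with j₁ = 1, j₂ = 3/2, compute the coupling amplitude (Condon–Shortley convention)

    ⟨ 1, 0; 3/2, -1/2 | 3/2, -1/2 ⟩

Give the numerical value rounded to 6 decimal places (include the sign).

+√(1/15) ≈ +0.258199

j₁+j₂−J=1  J+j₁−j₂=1  J−j₁+j₂=2  j₁+j₂+J+1=5
(j₁±m₁, j₂±m₂, J±M) = (1,1,1,2,1,2)
P² = 4/15
sum k=0..1:
  [0] +1/1 = 1
  [1] −1/2 = -1/2
S = 1/2
C² = P²·S² = 1/15 ; C = +0.258199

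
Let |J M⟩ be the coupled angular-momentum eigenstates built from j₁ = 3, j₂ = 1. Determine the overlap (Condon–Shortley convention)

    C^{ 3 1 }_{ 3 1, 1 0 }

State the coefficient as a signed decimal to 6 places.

j₁+j₂−J=1  J+j₁−j₂=5  J−j₁+j₂=1  j₁+j₂+J+1=8
(j₁±m₁, j₂±m₂, J±M) = (4,2,1,1,4,2)
P² = 48
sum k=0..1:
  [0] +1/12 = 1/12
  [1] −1/24 = -1/24
S = 1/24
C² = P²·S² = 1/12 ; C = +0.288675

+0.288675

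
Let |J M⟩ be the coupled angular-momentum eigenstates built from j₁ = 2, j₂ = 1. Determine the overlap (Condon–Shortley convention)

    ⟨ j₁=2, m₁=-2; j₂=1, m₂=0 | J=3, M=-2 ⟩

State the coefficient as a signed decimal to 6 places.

√[7·0!4!2!/7! · 0!4!1!1!1!5!] = √(192)
  +(−1)^0/∏(0,0,4,1,0,1)! = 1/24  (running 1/24)
⟨..|..⟩ = √(192)·(1/24) = +0.577350

+√(1/3) = +0.577350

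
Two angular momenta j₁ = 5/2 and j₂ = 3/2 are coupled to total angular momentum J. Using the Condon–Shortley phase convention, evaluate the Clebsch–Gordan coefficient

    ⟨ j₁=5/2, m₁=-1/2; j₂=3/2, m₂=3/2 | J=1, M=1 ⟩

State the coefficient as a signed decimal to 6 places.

−√(1/20) ≈ -0.223607

triangle: 3!*2!*0!/6! = 12/720
(j±m)!: 2!*3!*3!*0!*2!*0! = 144
prefactor² = (2J+1)*Δ*N² = 36/5
  k=3: −1/(3!*0!*0!*0!*2!*0!) = -1/12
Σ = -1/12  ⇒  CG² = 36/5*(-1/12)² = 1/20
CG = −√(1/20) = -0.223607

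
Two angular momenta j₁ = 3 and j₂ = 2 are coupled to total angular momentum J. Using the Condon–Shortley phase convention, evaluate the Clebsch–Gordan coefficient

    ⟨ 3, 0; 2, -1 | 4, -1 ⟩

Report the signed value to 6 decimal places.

√[9·1!5!3!/10! · 3!3!1!3!3!5!] = √(1944/7)
  +(−1)^0/∏(0,1,3,1,2,2)! = 1/24  (running 1/24)
  +(−1)^1/∏(1,0,2,0,3,3)! = -1/72  (running 1/36)
⟨..|..⟩ = √(1944/7)·(1/36) = +0.462910

+√(3/14) ≈ +0.462910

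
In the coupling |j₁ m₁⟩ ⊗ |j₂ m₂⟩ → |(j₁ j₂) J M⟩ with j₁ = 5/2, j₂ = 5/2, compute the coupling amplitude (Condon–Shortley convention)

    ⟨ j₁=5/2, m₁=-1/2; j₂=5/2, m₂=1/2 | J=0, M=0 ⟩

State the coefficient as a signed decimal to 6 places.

triangle: 5!*0!*0!/6! = 120/720
(j±m)!: 2!*3!*3!*2!*0!*0! = 144
prefactor² = (2J+1)*Δ*N² = 24
  k=3: −1/(3!*2!*0!*0!*0!*0!) = -1/12
Σ = -1/12  ⇒  CG² = 24*(-1/12)² = 1/6
CG = −√(1/6) = -0.408248

-0.408248  (= −√(1/6))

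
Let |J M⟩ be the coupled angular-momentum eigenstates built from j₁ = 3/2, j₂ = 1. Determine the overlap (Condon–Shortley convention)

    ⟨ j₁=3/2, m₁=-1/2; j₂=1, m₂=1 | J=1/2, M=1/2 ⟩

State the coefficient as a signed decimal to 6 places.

j₁+j₂−J=2  J+j₁−j₂=1  J−j₁+j₂=0  j₁+j₂+J+1=4
(j₁±m₁, j₂±m₂, J±M) = (1,2,2,0,1,0)
P² = 2/3
sum k=2..2:
  [2] +1/2 = 1/2
S = 1/2
C² = P²·S² = 1/6 ; C = +0.408248

+0.408248  (= +√(1/6))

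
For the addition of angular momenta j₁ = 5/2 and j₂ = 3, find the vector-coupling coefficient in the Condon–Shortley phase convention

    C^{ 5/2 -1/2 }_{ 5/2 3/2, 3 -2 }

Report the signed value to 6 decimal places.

+√(1/14) = +0.267261

j₁+j₂−J=3  J+j₁−j₂=2  J−j₁+j₂=3  j₁+j₂+J+1=9
(j₁±m₁, j₂±m₂, J±M) = (4,1,1,5,2,3)
P² = 288/7
sum k=0..1:
  [0] +1/12 = 1/12
  [1] −1/24 = -1/24
S = 1/24
C² = P²·S² = 1/14 ; C = +0.267261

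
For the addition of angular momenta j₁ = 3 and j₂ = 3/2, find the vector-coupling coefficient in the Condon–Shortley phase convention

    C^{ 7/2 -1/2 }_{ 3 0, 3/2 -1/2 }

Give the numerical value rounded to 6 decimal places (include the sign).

+0.308607

√[8·1!5!2!/9! · 3!3!1!2!3!4!] = √(384/7)
  +(−1)^0/∏(0,1,3,1,2,1)! = 1/12  (running 1/12)
  +(−1)^1/∏(1,0,2,0,3,2)! = -1/24  (running 1/24)
⟨..|..⟩ = √(384/7)·(1/24) = +0.308607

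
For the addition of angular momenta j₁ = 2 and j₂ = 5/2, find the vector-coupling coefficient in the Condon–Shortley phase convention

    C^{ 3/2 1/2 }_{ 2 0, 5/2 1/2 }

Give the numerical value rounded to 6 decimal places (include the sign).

triangle: 3!·1!·2!/7! = 12/5040
(j±m)!: 2!·2!·3!·2!·2!·1! = 96
prefactor² = (2J+1)·Δ·N² = 32/35
  k=1: −1/(1!·2!·1!·2!·0!·0!) = -1/4
  k=2: +1/(2!·1!·0!·1!·1!·1!) = 1/2
Σ = 1/4  ⇒  CG² = 32/35·1/4² = 2/35
CG = +√(2/35) = +0.239046

+0.239046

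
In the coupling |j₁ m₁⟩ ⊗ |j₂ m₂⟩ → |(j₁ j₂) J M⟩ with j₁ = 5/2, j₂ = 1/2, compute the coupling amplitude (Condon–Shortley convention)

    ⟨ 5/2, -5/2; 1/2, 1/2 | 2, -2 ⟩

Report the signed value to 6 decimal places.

triangle: 1!·4!·0!/6! = 24/720
(j±m)!: 0!·5!·1!·0!·0!·4! = 2880
prefactor² = (2J+1)·Δ·N² = 480
  k=1: −1/(1!·0!·4!·0!·0!·0!) = -1/24
Σ = -1/24  ⇒  CG² = 480·(-1/24)² = 5/6
CG = −√(5/6) = -0.912871

−√(5/6) ≈ -0.912871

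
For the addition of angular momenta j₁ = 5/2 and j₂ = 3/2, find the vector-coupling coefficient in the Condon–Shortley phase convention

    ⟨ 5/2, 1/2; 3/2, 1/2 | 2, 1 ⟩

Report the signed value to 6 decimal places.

-0.545545

j₁+j₂−J=2  J+j₁−j₂=3  J−j₁+j₂=1  j₁+j₂+J+1=7
(j₁±m₁, j₂±m₂, J±M) = (3,2,2,1,3,1)
P² = 12/7
sum k=1..2:
  [1] −1/2 = -1/2
  [2] +1/12 = 1/12
S = -5/12
C² = P²·S² = 25/84 ; C = -0.545545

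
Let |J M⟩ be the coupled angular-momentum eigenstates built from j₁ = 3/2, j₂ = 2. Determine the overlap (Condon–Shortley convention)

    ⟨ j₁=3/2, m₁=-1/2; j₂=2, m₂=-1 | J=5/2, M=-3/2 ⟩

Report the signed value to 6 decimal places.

+0.169031  (= +√(1/35))

j₁+j₂−J=1  J+j₁−j₂=2  J−j₁+j₂=3  j₁+j₂+J+1=7
(j₁±m₁, j₂±m₂, J±M) = (1,2,1,3,1,4)
P² = 144/35
sum k=0..1:
  [0] +1/4 = 1/4
  [1] −1/6 = -1/6
S = 1/12
C² = P²·S² = 1/35 ; C = +0.169031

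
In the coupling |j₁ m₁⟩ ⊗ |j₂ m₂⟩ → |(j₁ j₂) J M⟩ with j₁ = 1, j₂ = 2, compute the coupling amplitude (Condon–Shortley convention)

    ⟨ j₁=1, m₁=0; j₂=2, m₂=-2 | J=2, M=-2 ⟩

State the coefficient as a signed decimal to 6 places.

√[5·1!1!3!/6! · 1!1!0!4!0!4!] = √(24)
  +(−1)^0/∏(0,1,1,0,0,3)! = 1/6  (running 1/6)
⟨..|..⟩ = √(24)·(1/6) = +0.816497

+√(2/3) ≈ +0.816497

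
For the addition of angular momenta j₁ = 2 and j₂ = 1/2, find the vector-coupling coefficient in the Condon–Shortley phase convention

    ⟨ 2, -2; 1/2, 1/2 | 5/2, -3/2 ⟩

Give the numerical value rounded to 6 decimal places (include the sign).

+0.447214  (= +√(1/5))

√[6·0!4!1!/6! · 0!4!1!0!1!4!] = √(576/5)
  +(−1)^0/∏(0,0,4,1,0,0)! = 1/24  (running 1/24)
⟨..|..⟩ = √(576/5)·(1/24) = +0.447214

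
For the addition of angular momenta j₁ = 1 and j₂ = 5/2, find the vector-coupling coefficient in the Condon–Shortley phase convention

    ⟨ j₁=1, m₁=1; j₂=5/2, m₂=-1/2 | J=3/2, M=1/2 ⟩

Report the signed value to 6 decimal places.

+0.447214  (= +√(1/5))

√[4·2!0!3!/6! · 2!0!2!3!2!1!] = √(16/5)
  +(−1)^0/∏(0,2,0,2,0,1)! = 1/4  (running 1/4)
⟨..|..⟩ = √(16/5)·(1/4) = +0.447214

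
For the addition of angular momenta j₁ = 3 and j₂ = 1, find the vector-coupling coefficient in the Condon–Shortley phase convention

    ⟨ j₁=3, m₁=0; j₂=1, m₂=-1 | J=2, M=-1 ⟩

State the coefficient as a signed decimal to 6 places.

√[5·2!4!0!/7! · 3!3!0!2!1!3!] = √(144/7)
  +(−1)^0/∏(0,2,3,0,1,0)! = 1/12  (running 1/12)
⟨..|..⟩ = √(144/7)·(1/12) = +0.377964

+0.377964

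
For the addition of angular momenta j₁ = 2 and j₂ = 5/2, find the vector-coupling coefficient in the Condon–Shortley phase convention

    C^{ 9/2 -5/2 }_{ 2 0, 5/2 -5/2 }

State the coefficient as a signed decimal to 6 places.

+0.408248  (= +√(1/6))

√[10·0!4!5!/10! · 2!2!0!5!2!7!] = √(38400)
  +(−1)^0/∏(0,0,2,0,2,5)! = 1/480  (running 1/480)
⟨..|..⟩ = √(38400)·(1/480) = +0.408248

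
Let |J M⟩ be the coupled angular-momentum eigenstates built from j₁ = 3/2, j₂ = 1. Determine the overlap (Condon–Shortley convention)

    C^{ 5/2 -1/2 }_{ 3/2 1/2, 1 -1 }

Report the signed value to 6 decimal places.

j₁+j₂−J=0  J+j₁−j₂=3  J−j₁+j₂=2  j₁+j₂+J+1=6
(j₁±m₁, j₂±m₂, J±M) = (2,1,0,2,2,3)
P² = 24/5
sum k=0..0:
  [0] +1/4 = 1/4
S = 1/4
C² = P²·S² = 3/10 ; C = +0.547723

+0.547723  (= +√(3/10))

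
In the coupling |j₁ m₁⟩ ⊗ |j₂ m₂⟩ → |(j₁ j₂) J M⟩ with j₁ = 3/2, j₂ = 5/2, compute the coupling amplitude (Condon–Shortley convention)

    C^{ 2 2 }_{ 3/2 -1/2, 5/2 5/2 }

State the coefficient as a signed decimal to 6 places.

+√(10/21) ≈ +0.690066

j₁+j₂−J=2  J+j₁−j₂=1  J−j₁+j₂=3  j₁+j₂+J+1=7
(j₁±m₁, j₂±m₂, J±M) = (1,2,5,0,4,0)
P² = 480/7
sum k=2..2:
  [2] +1/12 = 1/12
S = 1/12
C² = P²·S² = 10/21 ; C = +0.690066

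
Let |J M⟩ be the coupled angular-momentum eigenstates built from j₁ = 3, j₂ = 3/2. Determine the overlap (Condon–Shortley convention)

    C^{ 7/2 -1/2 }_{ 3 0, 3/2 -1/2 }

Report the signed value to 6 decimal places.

+√(2/21) ≈ +0.308607

√[8·1!5!2!/9! · 3!3!1!2!3!4!] = √(384/7)
  +(−1)^0/∏(0,1,3,1,2,1)! = 1/12  (running 1/12)
  +(−1)^1/∏(1,0,2,0,3,2)! = -1/24  (running 1/24)
⟨..|..⟩ = √(384/7)·(1/24) = +0.308607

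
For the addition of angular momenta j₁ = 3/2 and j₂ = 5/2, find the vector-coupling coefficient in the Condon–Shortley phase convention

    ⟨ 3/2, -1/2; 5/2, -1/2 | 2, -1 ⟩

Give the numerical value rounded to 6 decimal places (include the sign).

triangle: 2!×1!×3!/7! = 12/5040
(j±m)!: 1!×2!×2!×3!×1!×3! = 144
prefactor² = (2J+1)×Δ×N² = 12/7
  k=1: −1/(1!×1!×1!×1!×0!×2!) = -1/2
  k=2: +1/(2!×0!×0!×0!×1!×3!) = 1/12
Σ = -5/12  ⇒  CG² = 12/7×(-5/12)² = 25/84
CG = −√(25/84) = -0.545545

−√(25/84) = -0.545545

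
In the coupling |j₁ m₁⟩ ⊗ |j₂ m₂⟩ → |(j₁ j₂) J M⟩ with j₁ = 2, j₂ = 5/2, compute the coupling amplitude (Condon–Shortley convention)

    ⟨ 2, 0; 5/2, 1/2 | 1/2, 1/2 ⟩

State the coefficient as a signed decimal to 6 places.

triangle: 4!×0!×1!/6! = 24/720
(j±m)!: 2!×2!×3!×2!×1!×0! = 48
prefactor² = (2J+1)×Δ×N² = 16/5
  k=2: +1/(2!×2!×0!×1!×0!×0!) = 1/4
Σ = 1/4  ⇒  CG² = 16/5×1/4² = 1/5
CG = +√(1/5) = +0.447214

+√(1/5) ≈ +0.447214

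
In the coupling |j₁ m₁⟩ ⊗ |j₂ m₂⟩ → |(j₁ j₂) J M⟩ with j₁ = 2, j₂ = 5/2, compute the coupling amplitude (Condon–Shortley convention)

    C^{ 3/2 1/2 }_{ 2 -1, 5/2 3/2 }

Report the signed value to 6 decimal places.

j₁+j₂−J=3  J+j₁−j₂=1  J−j₁+j₂=2  j₁+j₂+J+1=7
(j₁±m₁, j₂±m₂, J±M) = (1,3,4,1,2,1)
P² = 96/35
sum k=2..3:
  [2] +1/4 = 1/4
  [3] −1/6 = -1/6
S = 1/12
C² = P²·S² = 2/105 ; C = +0.138013

+0.138013  (= +√(2/105))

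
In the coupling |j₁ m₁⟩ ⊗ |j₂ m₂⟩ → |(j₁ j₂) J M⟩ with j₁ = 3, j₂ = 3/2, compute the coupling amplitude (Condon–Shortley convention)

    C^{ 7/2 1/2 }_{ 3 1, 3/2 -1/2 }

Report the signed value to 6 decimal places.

j₁+j₂−J=1  J+j₁−j₂=5  J−j₁+j₂=2  j₁+j₂+J+1=9
(j₁±m₁, j₂±m₂, J±M) = (4,2,1,2,4,3)
P² = 512/7
sum k=0..1:
  [0] +1/12 = 1/12
  [1] −1/48 = -1/48
S = 1/16
C² = P²·S² = 2/7 ; C = +0.534522

+√(2/7) = +0.534522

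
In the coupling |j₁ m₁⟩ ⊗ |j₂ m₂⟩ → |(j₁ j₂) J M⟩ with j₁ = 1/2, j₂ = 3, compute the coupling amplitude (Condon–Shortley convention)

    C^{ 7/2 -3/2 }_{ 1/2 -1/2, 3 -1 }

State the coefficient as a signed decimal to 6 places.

+√(5/7) = +0.845154

√[8·0!1!6!/8! · 0!1!2!4!2!5!] = √(11520/7)
  +(−1)^0/∏(0,0,1,2,0,4)! = 1/48  (running 1/48)
⟨..|..⟩ = √(11520/7)·(1/48) = +0.845154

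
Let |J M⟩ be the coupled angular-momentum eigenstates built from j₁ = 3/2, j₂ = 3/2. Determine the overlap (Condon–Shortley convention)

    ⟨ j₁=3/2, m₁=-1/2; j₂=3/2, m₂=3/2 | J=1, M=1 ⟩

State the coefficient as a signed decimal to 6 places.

+√(3/10) = +0.547723

j₁+j₂−J=2  J+j₁−j₂=1  J−j₁+j₂=1  j₁+j₂+J+1=5
(j₁±m₁, j₂±m₂, J±M) = (1,2,3,0,2,0)
P² = 6/5
sum k=2..2:
  [2] +1/2 = 1/2
S = 1/2
C² = P²·S² = 3/10 ; C = +0.547723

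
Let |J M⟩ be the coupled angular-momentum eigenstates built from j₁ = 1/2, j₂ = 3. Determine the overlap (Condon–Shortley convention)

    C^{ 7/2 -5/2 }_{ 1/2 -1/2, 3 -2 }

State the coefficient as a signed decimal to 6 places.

+√(6/7) ≈ +0.925820

j₁+j₂−J=0  J+j₁−j₂=1  J−j₁+j₂=6  j₁+j₂+J+1=8
(j₁±m₁, j₂±m₂, J±M) = (0,1,1,5,1,6)
P² = 86400/7
sum k=0..0:
  [0] +1/120 = 1/120
S = 1/120
C² = P²·S² = 6/7 ; C = +0.925820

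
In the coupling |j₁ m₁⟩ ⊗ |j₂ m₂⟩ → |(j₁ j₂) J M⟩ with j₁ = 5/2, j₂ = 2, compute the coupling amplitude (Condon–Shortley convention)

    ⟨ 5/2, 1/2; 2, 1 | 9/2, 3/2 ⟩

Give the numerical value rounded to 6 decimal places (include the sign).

+0.690066  (= +√(10/21))

√[10·0!5!4!/10! · 3!2!3!1!6!3!] = √(17280/7)
  +(−1)^0/∏(0,0,2,3,3,1)! = 1/72  (running 1/72)
⟨..|..⟩ = √(17280/7)·(1/72) = +0.690066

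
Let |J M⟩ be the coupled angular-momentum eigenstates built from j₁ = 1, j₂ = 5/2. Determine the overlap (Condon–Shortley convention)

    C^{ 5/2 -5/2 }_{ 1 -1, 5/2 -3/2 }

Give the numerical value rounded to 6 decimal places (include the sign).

-0.534522

j₁+j₂−J=1  J+j₁−j₂=1  J−j₁+j₂=4  j₁+j₂+J+1=7
(j₁±m₁, j₂±m₂, J±M) = (0,2,1,4,0,5)
P² = 1152/7
sum k=1..1:
  [1] −1/24 = -1/24
S = -1/24
C² = P²·S² = 2/7 ; C = -0.534522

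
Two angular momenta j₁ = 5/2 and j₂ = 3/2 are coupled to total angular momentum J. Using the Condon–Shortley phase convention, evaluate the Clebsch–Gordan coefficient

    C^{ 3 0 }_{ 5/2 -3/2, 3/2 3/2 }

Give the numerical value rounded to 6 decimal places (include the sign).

j₁+j₂−J=1  J+j₁−j₂=4  J−j₁+j₂=2  j₁+j₂+J+1=8
(j₁±m₁, j₂±m₂, J±M) = (1,4,3,0,3,3)
P² = 216/5
sum k=1..1:
  [1] −1/12 = -1/12
S = -1/12
C² = P²·S² = 3/10 ; C = -0.547723

-0.547723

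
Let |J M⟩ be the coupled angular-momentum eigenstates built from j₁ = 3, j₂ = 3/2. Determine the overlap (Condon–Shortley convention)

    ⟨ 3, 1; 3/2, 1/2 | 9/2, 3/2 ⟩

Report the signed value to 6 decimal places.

√[10·0!6!3!/10! · 4!2!2!1!6!3!] = √(34560/7)
  +(−1)^0/∏(0,0,2,2,4,1)! = 1/96  (running 1/96)
⟨..|..⟩ = √(34560/7)·(1/96) = +0.731925

+0.731925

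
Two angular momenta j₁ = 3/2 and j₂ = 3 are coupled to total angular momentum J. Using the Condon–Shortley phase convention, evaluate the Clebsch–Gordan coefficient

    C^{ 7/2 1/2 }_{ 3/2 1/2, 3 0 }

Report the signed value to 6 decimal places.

+0.308607

√[8·1!2!5!/9! · 2!1!3!3!4!3!] = √(384/7)
  +(−1)^0/∏(0,1,1,3,1,2)! = 1/12  (running 1/12)
  +(−1)^1/∏(1,0,0,2,2,3)! = -1/24  (running 1/24)
⟨..|..⟩ = √(384/7)·(1/24) = +0.308607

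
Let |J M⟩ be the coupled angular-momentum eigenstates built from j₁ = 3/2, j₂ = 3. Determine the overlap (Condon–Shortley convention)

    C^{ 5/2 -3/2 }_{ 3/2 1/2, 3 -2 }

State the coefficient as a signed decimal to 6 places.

√[6·2!1!4!/8! · 2!1!1!5!1!4!] = √(288/7)
  +(−1)^0/∏(0,2,1,1,0,3)! = 1/12  (running 1/12)
  +(−1)^1/∏(1,1,0,0,1,4)! = -1/24  (running 1/24)
⟨..|..⟩ = √(288/7)·(1/24) = +0.267261

+√(1/14) = +0.267261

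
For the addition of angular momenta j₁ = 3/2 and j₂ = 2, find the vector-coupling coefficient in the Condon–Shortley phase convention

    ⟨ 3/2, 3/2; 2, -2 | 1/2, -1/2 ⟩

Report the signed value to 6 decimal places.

+0.632456

j₁+j₂−J=3  J+j₁−j₂=0  J−j₁+j₂=1  j₁+j₂+J+1=5
(j₁±m₁, j₂±m₂, J±M) = (3,0,0,4,0,1)
P² = 72/5
sum k=0..0:
  [0] +1/6 = 1/6
S = 1/6
C² = P²·S² = 2/5 ; C = +0.632456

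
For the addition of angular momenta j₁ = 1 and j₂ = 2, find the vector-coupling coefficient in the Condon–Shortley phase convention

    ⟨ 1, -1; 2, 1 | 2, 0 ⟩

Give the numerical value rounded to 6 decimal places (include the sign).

−√(1/2) ≈ -0.707107

√[5·1!1!3!/6! · 0!2!3!1!2!2!] = √(2)
  +(−1)^1/∏(1,0,1,2,0,1)! = -1/2  (running -1/2)
⟨..|..⟩ = √(2)·(-1/2) = -0.707107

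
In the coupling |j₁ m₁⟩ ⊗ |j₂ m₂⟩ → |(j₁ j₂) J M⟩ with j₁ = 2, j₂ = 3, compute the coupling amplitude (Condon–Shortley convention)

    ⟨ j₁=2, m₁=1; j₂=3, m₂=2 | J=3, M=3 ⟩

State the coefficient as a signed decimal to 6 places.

j₁+j₂−J=2  J+j₁−j₂=2  J−j₁+j₂=4  j₁+j₂+J+1=9
(j₁±m₁, j₂±m₂, J±M) = (3,1,5,1,6,0)
P² = 960
sum k=1..1:
  [1] −1/48 = -1/48
S = -1/48
C² = P²·S² = 5/12 ; C = -0.645497

−√(5/12) = -0.645497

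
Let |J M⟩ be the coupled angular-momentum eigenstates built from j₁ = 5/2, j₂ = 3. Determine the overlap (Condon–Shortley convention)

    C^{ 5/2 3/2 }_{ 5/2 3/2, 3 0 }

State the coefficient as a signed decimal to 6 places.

−√(7/30) ≈ -0.483046

j₁+j₂−J=3  J+j₁−j₂=2  J−j₁+j₂=3  j₁+j₂+J+1=9
(j₁±m₁, j₂±m₂, J±M) = (4,1,3,3,4,1)
P² = 864/35
sum k=0..1:
  [0] +1/36 = 1/36
  [1] −1/8 = -1/8
S = -7/72
C² = P²·S² = 7/30 ; C = -0.483046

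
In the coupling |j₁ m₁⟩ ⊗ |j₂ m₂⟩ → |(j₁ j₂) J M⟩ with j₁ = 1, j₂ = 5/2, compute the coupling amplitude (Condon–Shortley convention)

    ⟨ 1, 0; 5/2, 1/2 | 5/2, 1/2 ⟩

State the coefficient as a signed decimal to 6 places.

−√(1/35) ≈ -0.169031

j₁+j₂−J=1  J+j₁−j₂=1  J−j₁+j₂=4  j₁+j₂+J+1=7
(j₁±m₁, j₂±m₂, J±M) = (1,1,3,2,3,2)
P² = 144/35
sum k=0..1:
  [0] +1/6 = 1/6
  [1] −1/4 = -1/4
S = -1/12
C² = P²·S² = 1/35 ; C = -0.169031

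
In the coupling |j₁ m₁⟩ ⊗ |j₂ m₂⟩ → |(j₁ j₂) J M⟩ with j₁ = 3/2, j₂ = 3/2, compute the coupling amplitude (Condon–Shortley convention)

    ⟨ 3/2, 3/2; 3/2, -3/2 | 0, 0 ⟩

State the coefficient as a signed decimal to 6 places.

j₁+j₂−J=3  J+j₁−j₂=0  J−j₁+j₂=0  j₁+j₂+J+1=4
(j₁±m₁, j₂±m₂, J±M) = (3,0,0,3,0,0)
P² = 9
sum k=0..0:
  [0] +1/6 = 1/6
S = 1/6
C² = P²·S² = 1/4 ; C = +0.500000

+√(1/4) = +0.500000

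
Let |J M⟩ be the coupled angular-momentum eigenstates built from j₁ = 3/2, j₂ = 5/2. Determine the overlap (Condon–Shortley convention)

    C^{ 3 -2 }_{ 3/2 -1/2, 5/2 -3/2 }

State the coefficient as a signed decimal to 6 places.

j₁+j₂−J=1  J+j₁−j₂=2  J−j₁+j₂=4  j₁+j₂+J+1=8
(j₁±m₁, j₂±m₂, J±M) = (1,2,1,4,1,5)
P² = 48
sum k=0..1:
  [0] +1/12 = 1/12
  [1] −1/24 = -1/24
S = 1/24
C² = P²·S² = 1/12 ; C = +0.288675

+0.288675  (= +√(1/12))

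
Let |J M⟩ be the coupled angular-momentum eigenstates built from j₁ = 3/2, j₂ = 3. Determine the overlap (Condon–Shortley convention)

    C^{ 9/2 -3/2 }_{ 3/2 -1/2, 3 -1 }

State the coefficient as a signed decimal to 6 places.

√[10·0!3!6!/10! · 1!2!2!4!3!6!] = √(34560/7)
  +(−1)^0/∏(0,0,2,2,1,4)! = 1/96  (running 1/96)
⟨..|..⟩ = √(34560/7)·(1/96) = +0.731925

+0.731925  (= +√(15/28))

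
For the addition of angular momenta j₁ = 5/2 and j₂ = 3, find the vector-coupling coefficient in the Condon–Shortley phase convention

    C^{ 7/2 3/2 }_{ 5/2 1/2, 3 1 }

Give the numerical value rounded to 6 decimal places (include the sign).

−√(5/21) ≈ -0.487950

j₁+j₂−J=2  J+j₁−j₂=3  J−j₁+j₂=4  j₁+j₂+J+1=10
(j₁±m₁, j₂±m₂, J±M) = (3,2,4,2,5,2)
P² = 3072/35
sum k=0..2:
  [0] +1/96 = 1/96
  [1] −1/12 = -1/12
  [2] +1/48 = 1/48
S = -5/96
C² = P²·S² = 5/21 ; C = -0.487950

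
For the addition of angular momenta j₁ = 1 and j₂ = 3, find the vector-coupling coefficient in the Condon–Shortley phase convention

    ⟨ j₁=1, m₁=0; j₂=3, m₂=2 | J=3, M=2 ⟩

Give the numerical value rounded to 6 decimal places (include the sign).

−√(1/3) ≈ -0.577350

√[7·1!1!5!/8! · 1!1!5!1!5!1!] = √(300)
  +(−1)^0/∏(0,1,1,5,0,0)! = 1/120  (running 1/120)
  +(−1)^1/∏(1,0,0,4,1,1)! = -1/24  (running -1/30)
⟨..|..⟩ = √(300)·(-1/30) = -0.577350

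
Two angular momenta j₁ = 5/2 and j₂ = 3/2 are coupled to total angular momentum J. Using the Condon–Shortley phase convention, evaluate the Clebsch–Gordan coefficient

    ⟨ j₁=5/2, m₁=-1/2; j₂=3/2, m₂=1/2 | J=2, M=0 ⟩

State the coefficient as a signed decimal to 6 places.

j₁+j₂−J=2  J+j₁−j₂=3  J−j₁+j₂=1  j₁+j₂+J+1=7
(j₁±m₁, j₂±m₂, J±M) = (2,3,2,1,2,2)
P² = 8/7
sum k=1..2:
  [1] −1/2 = -1/2
  [2] +1/4 = 1/4
S = -1/4
C² = P²·S² = 1/14 ; C = -0.267261

-0.267261  (= −√(1/14))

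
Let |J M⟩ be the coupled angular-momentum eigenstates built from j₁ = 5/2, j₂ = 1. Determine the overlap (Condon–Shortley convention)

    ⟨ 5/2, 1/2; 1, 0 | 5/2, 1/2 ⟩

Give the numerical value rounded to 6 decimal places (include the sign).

j₁+j₂−J=1  J+j₁−j₂=4  J−j₁+j₂=1  j₁+j₂+J+1=7
(j₁±m₁, j₂±m₂, J±M) = (3,2,1,1,3,2)
P² = 144/35
sum k=0..1:
  [0] +1/4 = 1/4
  [1] −1/6 = -1/6
S = 1/12
C² = P²·S² = 1/35 ; C = +0.169031

+√(1/35) = +0.169031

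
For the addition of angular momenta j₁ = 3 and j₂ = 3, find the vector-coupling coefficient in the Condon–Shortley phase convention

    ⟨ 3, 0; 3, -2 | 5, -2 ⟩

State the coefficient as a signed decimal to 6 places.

triangle: 1!×5!×5!/12! = 14400/479001600
(j±m)!: 3!×3!×1!×5!×3!×7! = 130636800
prefactor² = (2J+1)×Δ×N² = 43200
  k=0: +1/(0!×1!×3!×1!×2!×4!) = 1/288
  k=1: −1/(1!×0!×2!×0!×3!×5!) = -1/1440
Σ = 1/360  ⇒  CG² = 43200×1/360² = 1/3
CG = +√(1/3) = +0.577350

+√(1/3) ≈ +0.577350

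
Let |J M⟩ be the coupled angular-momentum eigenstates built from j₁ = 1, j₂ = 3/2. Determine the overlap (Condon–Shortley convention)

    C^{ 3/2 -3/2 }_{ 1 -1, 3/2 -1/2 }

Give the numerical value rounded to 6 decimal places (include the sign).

-0.632456

√[4·1!1!2!/5! · 0!2!1!2!0!3!] = √(8/5)
  +(−1)^1/∏(1,0,1,0,0,2)! = -1/2  (running -1/2)
⟨..|..⟩ = √(8/5)·(-1/2) = -0.632456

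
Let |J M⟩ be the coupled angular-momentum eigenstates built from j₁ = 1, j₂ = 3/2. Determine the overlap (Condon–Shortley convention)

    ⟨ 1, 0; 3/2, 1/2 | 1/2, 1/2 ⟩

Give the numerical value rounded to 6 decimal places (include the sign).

j₁+j₂−J=2  J+j₁−j₂=0  J−j₁+j₂=1  j₁+j₂+J+1=4
(j₁±m₁, j₂±m₂, J±M) = (1,1,2,1,1,0)
P² = 1/3
sum k=1..1:
  [1] −1/1 = -1
S = -1
C² = P²·S² = 1/3 ; C = -0.577350

−√(1/3) = -0.577350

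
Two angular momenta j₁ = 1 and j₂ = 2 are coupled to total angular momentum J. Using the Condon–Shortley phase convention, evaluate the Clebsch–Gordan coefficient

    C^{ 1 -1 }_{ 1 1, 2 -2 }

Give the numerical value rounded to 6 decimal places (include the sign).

+0.774597

√[3·2!0!2!/5! · 2!0!0!4!0!2!] = √(48/5)
  +(−1)^0/∏(0,2,0,0,0,2)! = 1/4  (running 1/4)
⟨..|..⟩ = √(48/5)·(1/4) = +0.774597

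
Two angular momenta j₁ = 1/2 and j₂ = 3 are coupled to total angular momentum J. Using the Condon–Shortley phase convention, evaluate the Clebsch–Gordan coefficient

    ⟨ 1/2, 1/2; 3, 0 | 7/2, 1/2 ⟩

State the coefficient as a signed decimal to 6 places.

√[8·0!1!6!/8! · 1!0!3!3!4!3!] = √(5184/7)
  +(−1)^0/∏(0,0,0,3,1,3)! = 1/36  (running 1/36)
⟨..|..⟩ = √(5184/7)·(1/36) = +0.755929

+0.755929  (= +√(4/7))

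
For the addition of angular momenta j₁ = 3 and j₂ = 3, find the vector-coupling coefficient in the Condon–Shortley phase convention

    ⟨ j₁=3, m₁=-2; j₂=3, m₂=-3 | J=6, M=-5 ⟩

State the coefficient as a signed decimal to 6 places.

√[13·0!6!6!/13! · 1!5!0!6!1!11!] = √(3732480000)
  +(−1)^0/∏(0,0,5,0,1,6)! = 1/86400  (running 1/86400)
⟨..|..⟩ = √(3732480000)·(1/86400) = +0.707107

+0.707107  (= +√(1/2))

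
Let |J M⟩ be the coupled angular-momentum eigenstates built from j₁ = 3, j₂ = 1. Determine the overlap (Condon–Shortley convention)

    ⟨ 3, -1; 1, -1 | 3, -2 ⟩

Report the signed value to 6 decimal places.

+√(5/12) ≈ +0.645497

√[7·1!5!1!/8! · 2!4!0!2!1!5!] = √(240)
  +(−1)^0/∏(0,1,4,0,1,1)! = 1/24  (running 1/24)
⟨..|..⟩ = √(240)·(1/24) = +0.645497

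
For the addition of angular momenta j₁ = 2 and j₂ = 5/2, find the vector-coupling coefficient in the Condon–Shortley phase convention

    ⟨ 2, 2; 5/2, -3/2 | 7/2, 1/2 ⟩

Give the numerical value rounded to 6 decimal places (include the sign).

j₁+j₂−J=1  J+j₁−j₂=3  J−j₁+j₂=4  j₁+j₂+J+1=9
(j₁±m₁, j₂±m₂, J±M) = (4,0,1,4,4,3)
P² = 9216/35
sum k=0..0:
  [0] +1/36 = 1/36
S = 1/36
C² = P²·S² = 64/315 ; C = +0.450749

+√(64/315) = +0.450749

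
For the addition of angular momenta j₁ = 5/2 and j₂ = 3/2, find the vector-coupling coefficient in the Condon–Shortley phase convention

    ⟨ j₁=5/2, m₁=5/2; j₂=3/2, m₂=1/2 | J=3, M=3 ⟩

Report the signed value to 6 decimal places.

+√(5/8) = +0.790569

√[7·1!4!2!/8! · 5!0!2!1!6!0!] = √(1440)
  +(−1)^0/∏(0,1,0,2,4,0)! = 1/48  (running 1/48)
⟨..|..⟩ = √(1440)·(1/48) = +0.790569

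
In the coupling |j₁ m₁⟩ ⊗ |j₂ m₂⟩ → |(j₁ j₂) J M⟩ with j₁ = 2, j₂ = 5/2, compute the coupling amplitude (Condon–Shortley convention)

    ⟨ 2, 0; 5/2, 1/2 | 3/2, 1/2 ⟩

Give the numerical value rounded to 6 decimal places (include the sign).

+√(2/35) ≈ +0.239046

j₁+j₂−J=3  J+j₁−j₂=1  J−j₁+j₂=2  j₁+j₂+J+1=7
(j₁±m₁, j₂±m₂, J±M) = (2,2,3,2,2,1)
P² = 32/35
sum k=1..2:
  [1] −1/4 = -1/4
  [2] +1/2 = 1/2
S = 1/4
C² = P²·S² = 2/35 ; C = +0.239046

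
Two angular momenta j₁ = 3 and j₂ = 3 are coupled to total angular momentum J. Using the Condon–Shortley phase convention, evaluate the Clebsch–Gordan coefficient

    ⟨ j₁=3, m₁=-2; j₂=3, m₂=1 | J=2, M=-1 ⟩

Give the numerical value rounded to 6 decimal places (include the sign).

−√(5/28) = -0.422577

j₁+j₂−J=4  J+j₁−j₂=2  J−j₁+j₂=2  j₁+j₂+J+1=9
(j₁±m₁, j₂±m₂, J±M) = (1,5,4,2,1,3)
P² = 320/7
sum k=3..4:
  [3] −1/12 = -1/12
  [4] +1/48 = 1/48
S = -1/16
C² = P²·S² = 5/28 ; C = -0.422577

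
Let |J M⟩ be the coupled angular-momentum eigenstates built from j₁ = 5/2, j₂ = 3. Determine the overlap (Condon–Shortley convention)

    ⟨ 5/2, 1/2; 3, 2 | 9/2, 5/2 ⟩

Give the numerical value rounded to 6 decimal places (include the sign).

j₁+j₂−J=1  J+j₁−j₂=4  J−j₁+j₂=5  j₁+j₂+J+1=11
(j₁±m₁, j₂±m₂, J±M) = (3,2,5,1,7,2)
P² = 115200/11
sum k=0..1:
  [0] +1/480 = 1/480
  [1] −1/144 = -1/144
S = -7/1440
C² = P²·S² = 49/198 ; C = -0.497468

-0.497468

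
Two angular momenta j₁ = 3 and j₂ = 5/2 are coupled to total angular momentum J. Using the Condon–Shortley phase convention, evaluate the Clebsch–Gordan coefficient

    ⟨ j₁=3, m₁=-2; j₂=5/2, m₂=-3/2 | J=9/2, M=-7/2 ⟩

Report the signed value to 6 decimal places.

√[10·1!5!4!/11! · 1!5!1!4!1!8!] = √(921600/11)
  +(−1)^0/∏(0,1,5,1,0,3)! = 1/720  (running 1/720)
  +(−1)^1/∏(1,0,4,0,1,4)! = -1/576  (running -1/2880)
⟨..|..⟩ = √(921600/11)·(-1/2880) = -0.100504

-0.100504  (= −√(1/99))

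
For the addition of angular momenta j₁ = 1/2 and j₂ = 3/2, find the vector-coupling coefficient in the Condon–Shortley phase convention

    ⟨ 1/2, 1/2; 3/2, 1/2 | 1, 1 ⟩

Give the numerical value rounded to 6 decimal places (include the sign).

j₁+j₂−J=1  J+j₁−j₂=0  J−j₁+j₂=2  j₁+j₂+J+1=4
(j₁±m₁, j₂±m₂, J±M) = (1,0,2,1,2,0)
P² = 1
sum k=0..0:
  [0] +1/2 = 1/2
S = 1/2
C² = P²·S² = 1/4 ; C = +0.500000

+0.500000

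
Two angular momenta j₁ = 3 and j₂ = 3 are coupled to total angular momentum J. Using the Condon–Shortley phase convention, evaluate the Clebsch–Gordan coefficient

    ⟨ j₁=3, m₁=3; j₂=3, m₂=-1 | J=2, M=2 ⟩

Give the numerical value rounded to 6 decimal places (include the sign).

+0.345033  (= +√(5/42))

triangle: 4!×2!×2!/9! = 96/362880
(j±m)!: 6!×0!×2!×4!×4!×0! = 829440
prefactor² = (2J+1)×Δ×N² = 7680/7
  k=0: +1/(0!×4!×0!×2!×2!×0!) = 1/96
Σ = 1/96  ⇒  CG² = 7680/7×1/96² = 5/42
CG = +√(5/42) = +0.345033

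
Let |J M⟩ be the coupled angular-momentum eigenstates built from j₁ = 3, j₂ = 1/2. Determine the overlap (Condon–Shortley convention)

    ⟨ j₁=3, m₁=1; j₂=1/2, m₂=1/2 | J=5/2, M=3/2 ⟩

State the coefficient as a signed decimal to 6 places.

-0.534522  (= −√(2/7))

triangle: 1!·5!·0!/7! = 120/5040
(j±m)!: 4!·2!·1!·0!·4!·1! = 1152
prefactor² = (2J+1)·Δ·N² = 1152/7
  k=1: −1/(1!·0!·1!·0!·4!·0!) = -1/24
Σ = -1/24  ⇒  CG² = 1152/7·(-1/24)² = 2/7
CG = −√(2/7) = -0.534522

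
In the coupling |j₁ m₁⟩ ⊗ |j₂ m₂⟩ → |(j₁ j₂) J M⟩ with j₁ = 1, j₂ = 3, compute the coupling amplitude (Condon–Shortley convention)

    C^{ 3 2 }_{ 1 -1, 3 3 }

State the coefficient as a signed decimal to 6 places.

-0.500000  (= −√(1/4))

√[7·1!1!5!/8! · 0!2!6!0!5!1!] = √(3600)
  +(−1)^1/∏(1,0,1,5,0,0)! = -1/120  (running -1/120)
⟨..|..⟩ = √(3600)·(-1/120) = -0.500000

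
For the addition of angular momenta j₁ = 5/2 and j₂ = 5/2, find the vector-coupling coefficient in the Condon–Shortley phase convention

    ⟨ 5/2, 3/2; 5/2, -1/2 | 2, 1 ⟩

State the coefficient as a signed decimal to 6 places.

√[5·3!2!2!/8! · 4!1!2!3!3!1!] = √(36/7)
  +(−1)^0/∏(0,3,1,2,1,0)! = 1/12  (running 1/12)
  +(−1)^1/∏(1,2,0,1,2,1)! = -1/4  (running -1/6)
⟨..|..⟩ = √(36/7)·(-1/6) = -0.377964

-0.377964  (= −√(1/7))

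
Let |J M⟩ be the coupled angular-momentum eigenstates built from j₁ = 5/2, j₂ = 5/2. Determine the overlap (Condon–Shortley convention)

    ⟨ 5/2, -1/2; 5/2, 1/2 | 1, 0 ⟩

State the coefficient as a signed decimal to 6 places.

√[3·4!1!1!/7! · 2!3!3!2!1!1!] = √(72/35)
  +(−1)^2/∏(2,2,1,1,0,0)! = 1/4  (running 1/4)
  +(−1)^3/∏(3,1,0,0,1,1)! = -1/6  (running 1/12)
⟨..|..⟩ = √(72/35)·(1/12) = +0.119523

+0.119523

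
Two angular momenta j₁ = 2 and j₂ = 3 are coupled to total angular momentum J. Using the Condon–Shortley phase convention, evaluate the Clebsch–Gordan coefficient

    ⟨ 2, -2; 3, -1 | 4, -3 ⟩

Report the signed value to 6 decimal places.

-0.707107

j₁+j₂−J=1  J+j₁−j₂=3  J−j₁+j₂=5  j₁+j₂+J+1=10
(j₁±m₁, j₂±m₂, J±M) = (0,4,2,4,1,7)
P² = 10368
sum k=1..1:
  [1] −1/144 = -1/144
S = -1/144
C² = P²·S² = 1/2 ; C = -0.707107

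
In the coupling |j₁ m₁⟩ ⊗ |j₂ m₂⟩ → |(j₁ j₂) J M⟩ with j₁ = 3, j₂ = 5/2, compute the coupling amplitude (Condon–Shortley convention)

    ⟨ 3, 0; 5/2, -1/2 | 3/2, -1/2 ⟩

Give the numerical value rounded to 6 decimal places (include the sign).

j₁+j₂−J=4  J+j₁−j₂=2  J−j₁+j₂=1  j₁+j₂+J+1=8
(j₁±m₁, j₂±m₂, J±M) = (3,3,2,3,1,2)
P² = 144/35
sum k=1..2:
  [1] −1/12 = -1/12
  [2] +1/4 = 1/4
S = 1/6
C² = P²·S² = 4/35 ; C = +0.338062

+√(4/35) = +0.338062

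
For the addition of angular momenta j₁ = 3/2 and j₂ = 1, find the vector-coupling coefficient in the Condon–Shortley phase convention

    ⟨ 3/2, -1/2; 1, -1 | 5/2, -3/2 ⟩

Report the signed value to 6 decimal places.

j₁+j₂−J=0  J+j₁−j₂=3  J−j₁+j₂=2  j₁+j₂+J+1=6
(j₁±m₁, j₂±m₂, J±M) = (1,2,0,2,1,4)
P² = 48/5
sum k=0..0:
  [0] +1/4 = 1/4
S = 1/4
C² = P²·S² = 3/5 ; C = +0.774597

+0.774597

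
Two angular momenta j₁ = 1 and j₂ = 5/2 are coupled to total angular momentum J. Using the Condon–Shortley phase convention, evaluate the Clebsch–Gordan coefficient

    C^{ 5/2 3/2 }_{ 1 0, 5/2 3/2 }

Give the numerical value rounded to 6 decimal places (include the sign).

triangle: 1!·1!·4!/7! = 24/5040
(j±m)!: 1!·1!·4!·1!·4!·1! = 576
prefactor² = (2J+1)·Δ·N² = 576/35
  k=0: +1/(0!·1!·1!·4!·0!·0!) = 1/24
  k=1: −1/(1!·0!·0!·3!·1!·1!) = -1/6
Σ = -1/8  ⇒  CG² = 576/35·(-1/8)² = 9/35
CG = −√(9/35) = -0.507093

-0.507093  (= −√(9/35))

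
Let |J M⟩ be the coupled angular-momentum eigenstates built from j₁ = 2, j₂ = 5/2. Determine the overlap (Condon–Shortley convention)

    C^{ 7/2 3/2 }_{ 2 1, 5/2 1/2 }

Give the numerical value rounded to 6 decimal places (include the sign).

+0.308607

triangle: 1!*3!*4!/9! = 144/362880
(j±m)!: 3!*1!*3!*2!*5!*2! = 17280
prefactor² = (2J+1)*Δ*N² = 384/7
  k=0: +1/(0!*1!*1!*3!*2!*1!) = 1/12
  k=1: −1/(1!*0!*0!*2!*3!*2!) = -1/24
Σ = 1/24  ⇒  CG² = 384/7*1/24² = 2/21
CG = +√(2/21) = +0.308607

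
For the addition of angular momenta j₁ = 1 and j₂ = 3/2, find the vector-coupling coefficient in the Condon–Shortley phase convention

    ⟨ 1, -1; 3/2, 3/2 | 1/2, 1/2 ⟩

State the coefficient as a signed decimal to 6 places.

+0.707107  (= +√(1/2))

√[2·2!0!1!/4! · 0!2!3!0!1!0!] = √(2)
  +(−1)^2/∏(2,0,0,1,0,0)! = 1/2  (running 1/2)
⟨..|..⟩ = √(2)·(1/2) = +0.707107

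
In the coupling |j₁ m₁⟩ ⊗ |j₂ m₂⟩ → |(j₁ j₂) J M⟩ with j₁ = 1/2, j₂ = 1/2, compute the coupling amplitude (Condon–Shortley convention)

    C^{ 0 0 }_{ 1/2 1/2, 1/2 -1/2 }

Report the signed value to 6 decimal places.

+0.707107  (= +√(1/2))

j₁+j₂−J=1  J+j₁−j₂=0  J−j₁+j₂=0  j₁+j₂+J+1=2
(j₁±m₁, j₂±m₂, J±M) = (1,0,0,1,0,0)
P² = 1/2
sum k=0..0:
  [0] +1/1 = 1
S = 1
C² = P²·S² = 1/2 ; C = +0.707107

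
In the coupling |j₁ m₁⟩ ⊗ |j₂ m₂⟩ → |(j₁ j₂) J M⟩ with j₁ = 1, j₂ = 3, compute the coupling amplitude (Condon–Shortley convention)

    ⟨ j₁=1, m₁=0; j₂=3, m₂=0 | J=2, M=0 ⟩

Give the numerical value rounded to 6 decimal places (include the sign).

√[5·2!0!4!/7! · 1!1!3!3!2!2!] = √(48/7)
  +(−1)^1/∏(1,1,0,2,0,2)! = -1/4  (running -1/4)
⟨..|..⟩ = √(48/7)·(-1/4) = -0.654654

−√(3/7) ≈ -0.654654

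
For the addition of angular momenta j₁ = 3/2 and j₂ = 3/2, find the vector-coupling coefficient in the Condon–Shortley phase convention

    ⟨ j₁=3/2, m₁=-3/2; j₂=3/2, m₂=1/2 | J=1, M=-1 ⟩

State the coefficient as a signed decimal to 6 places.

+√(3/10) ≈ +0.547723

j₁+j₂−J=2  J+j₁−j₂=1  J−j₁+j₂=1  j₁+j₂+J+1=5
(j₁±m₁, j₂±m₂, J±M) = (0,3,2,1,0,2)
P² = 6/5
sum k=2..2:
  [2] +1/2 = 1/2
S = 1/2
C² = P²·S² = 3/10 ; C = +0.547723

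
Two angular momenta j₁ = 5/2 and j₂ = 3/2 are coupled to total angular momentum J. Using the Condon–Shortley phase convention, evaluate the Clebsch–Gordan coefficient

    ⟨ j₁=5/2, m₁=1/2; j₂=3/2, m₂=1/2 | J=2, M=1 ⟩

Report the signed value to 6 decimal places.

-0.545545

√[5·2!3!1!/7! · 3!2!2!1!3!1!] = √(12/7)
  +(−1)^1/∏(1,1,1,1,2,0)! = -1/2  (running -1/2)
  +(−1)^2/∏(2,0,0,0,3,1)! = 1/12  (running -5/12)
⟨..|..⟩ = √(12/7)·(-5/12) = -0.545545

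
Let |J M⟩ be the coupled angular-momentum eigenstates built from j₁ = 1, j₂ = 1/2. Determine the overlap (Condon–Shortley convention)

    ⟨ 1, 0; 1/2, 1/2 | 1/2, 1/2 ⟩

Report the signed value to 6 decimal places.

-0.577350

triangle: 1!*1!*0!/3! = 1/6
(j±m)!: 1!*1!*1!*0!*1!*0! = 1
prefactor² = (2J+1)*Δ*N² = 1/3
  k=1: −1/(1!*0!*0!*0!*1!*0!) = -1
Σ = -1  ⇒  CG² = 1/3*(-1)² = 1/3
CG = −√(1/3) = -0.577350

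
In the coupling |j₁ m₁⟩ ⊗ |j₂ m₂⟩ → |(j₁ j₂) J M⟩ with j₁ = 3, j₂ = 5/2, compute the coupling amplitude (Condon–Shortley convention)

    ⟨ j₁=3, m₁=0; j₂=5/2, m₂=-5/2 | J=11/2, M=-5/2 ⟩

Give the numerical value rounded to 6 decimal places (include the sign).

√[12·0!6!5!/12! · 3!3!0!5!3!8!] = √(24883200/11)
  +(−1)^0/∏(0,0,3,0,3,5)! = 1/4320  (running 1/4320)
⟨..|..⟩ = √(24883200/11)·(1/4320) = +0.348155

+√(4/33) ≈ +0.348155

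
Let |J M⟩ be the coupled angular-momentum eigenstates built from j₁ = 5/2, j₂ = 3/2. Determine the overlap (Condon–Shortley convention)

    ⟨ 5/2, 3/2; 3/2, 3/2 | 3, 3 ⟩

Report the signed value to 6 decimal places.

√[7·1!4!2!/8! · 4!1!3!0!6!0!] = √(864)
  +(−1)^1/∏(1,0,0,2,4,0)! = -1/48  (running -1/48)
⟨..|..⟩ = √(864)·(-1/48) = -0.612372

−√(3/8) = -0.612372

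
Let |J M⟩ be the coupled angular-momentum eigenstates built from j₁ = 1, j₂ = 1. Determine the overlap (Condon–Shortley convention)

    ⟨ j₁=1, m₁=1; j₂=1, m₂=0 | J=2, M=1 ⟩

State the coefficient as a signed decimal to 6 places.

+√(1/2) ≈ +0.707107

j₁+j₂−J=0  J+j₁−j₂=2  J−j₁+j₂=2  j₁+j₂+J+1=5
(j₁±m₁, j₂±m₂, J±M) = (2,0,1,1,3,1)
P² = 2
sum k=0..0:
  [0] +1/2 = 1/2
S = 1/2
C² = P²·S² = 1/2 ; C = +0.707107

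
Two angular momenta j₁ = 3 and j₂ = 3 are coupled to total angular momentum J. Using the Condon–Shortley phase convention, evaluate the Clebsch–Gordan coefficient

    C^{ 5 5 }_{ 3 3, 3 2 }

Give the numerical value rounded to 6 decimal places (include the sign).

+√(1/2) ≈ +0.707107

j₁+j₂−J=1  J+j₁−j₂=5  J−j₁+j₂=5  j₁+j₂+J+1=12
(j₁±m₁, j₂±m₂, J±M) = (6,0,5,1,10,0)
P² = 103680000
sum k=0..0:
  [0] +1/14400 = 1/14400
S = 1/14400
C² = P²·S² = 1/2 ; C = +0.707107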